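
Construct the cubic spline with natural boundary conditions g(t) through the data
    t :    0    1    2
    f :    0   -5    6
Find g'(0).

Put σ_i = g'' at the i-th knot. Here h = (1, 1) and Δ = (-5, 11), so the interior equations h_(i-1)·σ_(i-1) + 2(h_(i-1)+h_i)·σ_i + h_i·σ_(i+1) = 6(Δ_i − Δ_(i-1)) read
  1·σ_0 + 4·σ_1 + 1·σ_2 = 6(Δ_1 - Δ_0) = 96
Natural end conditions: σ_0 = σ_2 = 0.
Forward elimination and back-substitution give σ_0 = 0, σ_1 = 24, σ_2 = 0.
On [0, 1], g'(t) = b_0 + 2c_0·t + 3d_0·t² with b_0 = Δ_0 - h_0(2σ_0 + σ_1)/6 = -9, c_0 = σ_0/2 = 0, d_0 = (σ_1 - σ_0)/(6h_0) = 4. So g'(0) = -9.

-9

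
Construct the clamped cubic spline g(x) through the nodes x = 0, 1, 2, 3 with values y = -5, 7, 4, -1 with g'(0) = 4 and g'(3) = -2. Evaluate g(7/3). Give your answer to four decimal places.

Let M_i = g''(x_i). Step sizes h_i = 1, 1, 1; slopes of the chords Δ_i = (y_(i+1) - y_i)/h_i = 12, -3, -5.
  1·M_0 + 4·M_1 + 1·M_2 = 6(Δ_1 - Δ_0) = -90
  1·M_1 + 4·M_2 + 1·M_3 = 6(Δ_2 - Δ_1) = -12
Clamped end conditions give two more equations: 2h_0·M_0 + h_0·M_1 = 6(Δ_0 - g'(0)) = 48 and h_2·M_2 + 2h_2·M_3 = 6(g'(3) - Δ_2) = 18.
Solving: M_0 = 204/5, M_1 = -168/5, M_2 = 18/5, M_3 = 36/5.
On [2, 3], g(x) = 4 - 37/5·(x - 2) + 9/5·(x - 2)² + 3/5·(x - 2)³.
With (x - 2) = 1/3: g(7/3) = 79/45.

1.7556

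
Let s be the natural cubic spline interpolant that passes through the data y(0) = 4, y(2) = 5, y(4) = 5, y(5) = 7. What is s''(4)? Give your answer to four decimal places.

2.3182

With M_i denoting the second derivative at x_i, h_i = 2, 2, 1, and Δ_i = (y_(i+1) − y_i)/h_i = 1/2, 0, 2:
  2·M_0 + 8·M_1 + 2·M_2 = 6(Δ_1 - Δ_0) = -3
  2·M_1 + 6·M_2 + 1·M_3 = 6(Δ_2 - Δ_1) = 12
Natural end conditions: M_0 = M_3 = 0.
Forward elimination and back-substitution give M_0 = 0, M_1 = -21/22, M_2 = 51/22, M_3 = 0.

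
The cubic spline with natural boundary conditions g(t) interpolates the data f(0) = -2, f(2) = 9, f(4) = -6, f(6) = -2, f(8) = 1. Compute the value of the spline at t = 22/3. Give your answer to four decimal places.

0.6190

Put m_i = g'' at the i-th knot. Here h = (2, 2, 2, 2) and Δ = (11/2, -15/2, 2, 3/2), so the interior equations h_(i-1)·m_(i-1) + 2(h_(i-1)+h_i)·m_i + h_i·m_(i+1) = 6(Δ_i − Δ_(i-1)) read
  2·m_0 + 8·m_1 + 2·m_2 = 6(Δ_1 - Δ_0) = -78
  2·m_1 + 8·m_2 + 2·m_3 = 6(Δ_2 - Δ_1) = 57
  2·m_2 + 8·m_3 + 2·m_4 = 6(Δ_3 - Δ_2) = -3
Natural end conditions: m_0 = m_4 = 0.
Solving: m_0 = 0, m_1 = -1401/112, m_2 = 309/28, m_3 = -351/112, m_4 = 0.
On [6, 8], g(t) = -2 + 201/56·(t - 6) - 351/224·(t - 6)² + 117/448·(t - 6)³.
With (t - 6) = 4/3: g(22/3) = 13/21.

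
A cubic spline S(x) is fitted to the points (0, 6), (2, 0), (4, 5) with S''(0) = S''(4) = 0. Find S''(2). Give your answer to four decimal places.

Put σ_i = S'' at the i-th knot. Here h = (2, 2) and Δ = (-3, 5/2), so the interior equations h_(i-1)·σ_(i-1) + 2(h_(i-1)+h_i)·σ_i + h_i·σ_(i+1) = 6(Δ_i − Δ_(i-1)) read
  2·σ_0 + 8·σ_1 + 2·σ_2 = 6(Δ_1 - Δ_0) = 33
Natural end conditions: σ_0 = σ_2 = 0.
Solving: σ_0 = 0, σ_1 = 33/8, σ_2 = 0.

4.1250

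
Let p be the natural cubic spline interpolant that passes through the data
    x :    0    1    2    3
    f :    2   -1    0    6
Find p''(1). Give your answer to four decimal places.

With M_i denoting the second derivative at x_i, h_i = 1, 1, 1, and Δ_i = (y_(i+1) − y_i)/h_i = -3, 1, 6:
  1·M_0 + 4·M_1 + 1·M_2 = 6(Δ_1 - Δ_0) = 24
  1·M_1 + 4·M_2 + 1·M_3 = 6(Δ_2 - Δ_1) = 30
Natural end conditions: M_0 = M_3 = 0.
Solving: M_0 = 0, M_1 = 22/5, M_2 = 32/5, M_3 = 0.

4.4000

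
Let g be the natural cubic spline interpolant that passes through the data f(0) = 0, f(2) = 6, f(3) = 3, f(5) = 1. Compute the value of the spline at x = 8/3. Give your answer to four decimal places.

Write M_i for g''(x_i). With h_i = 2, 1, 2 and divided differences Δ_i = 3, -3, -1, the continuity of g' gives the tridiagonal system
  2·M_0 + 6·M_1 + 1·M_2 = 6(Δ_1 - Δ_0) = -36
  1·M_1 + 6·M_2 + 2·M_3 = 6(Δ_2 - Δ_1) = 12
Natural end conditions: M_0 = M_3 = 0.
Hence M_0 = 0, M_1 = -228/35, M_2 = 108/35, M_3 = 0.
On [2, 3], g(x) = 6 - 47/35·(x - 2) - 114/35·(x - 2)² + 8/5·(x - 2)³.
With (x - 2) = 2/3: g(8/3) = 3904/945.

4.1312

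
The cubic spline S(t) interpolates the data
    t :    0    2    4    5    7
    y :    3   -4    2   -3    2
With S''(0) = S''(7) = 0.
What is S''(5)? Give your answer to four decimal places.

Let σ_i = S''(x_i). Step sizes h_i = 2, 2, 1, 2; slopes of the chords Δ_i = (y_(i+1) - y_i)/h_i = -7/2, 3, -5, 5/2.
  2·σ_0 + 8·σ_1 + 2·σ_2 = 6(Δ_1 - Δ_0) = 39
  2·σ_1 + 6·σ_2 + 1·σ_3 = 6(Δ_2 - Δ_1) = -48
  1·σ_2 + 6·σ_3 + 2·σ_4 = 6(Δ_3 - Δ_2) = 45
Natural end conditions: σ_0 = σ_4 = 0.
Solving the tridiagonal system: σ_0 = 0, σ_1 = 2031/256, σ_2 = -783/64, σ_3 = 1221/128, σ_4 = 0.

9.5391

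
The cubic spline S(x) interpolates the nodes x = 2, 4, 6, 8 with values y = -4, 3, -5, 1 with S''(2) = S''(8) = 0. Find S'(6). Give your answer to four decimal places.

With m_i denoting the second derivative at x_i, h_i = 2, 2, 2, and Δ_i = (y_(i+1) − y_i)/h_i = 7/2, -4, 3:
  2·m_0 + 8·m_1 + 2·m_2 = 6(Δ_1 - Δ_0) = -45
  2·m_1 + 8·m_2 + 2·m_3 = 6(Δ_2 - Δ_1) = 42
Natural end conditions: m_0 = m_3 = 0.
Hence m_0 = 0, m_1 = -37/5, m_2 = 71/10, m_3 = 0.
On [6, 8], S'(x) = b_2 + 2c_2·(x - 6) + 3d_2·(x - 6)² with b_2 = Δ_2 - h_2(2m_2 + m_3)/6 = -26/15, c_2 = m_2/2 = 71/20, d_2 = (m_3 - m_2)/(6h_2) = -71/120. So S'(6) = -26/15.

-1.7333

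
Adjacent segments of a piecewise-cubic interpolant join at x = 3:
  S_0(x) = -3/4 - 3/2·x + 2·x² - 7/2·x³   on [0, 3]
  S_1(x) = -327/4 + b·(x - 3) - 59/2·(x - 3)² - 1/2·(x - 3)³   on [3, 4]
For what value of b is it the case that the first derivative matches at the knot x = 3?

S_0'(x) = -3/2 + 4·x - 21/2·x², so S_0'(3) = -84. On the right, S_1'(3) = b, so b = -84.

-84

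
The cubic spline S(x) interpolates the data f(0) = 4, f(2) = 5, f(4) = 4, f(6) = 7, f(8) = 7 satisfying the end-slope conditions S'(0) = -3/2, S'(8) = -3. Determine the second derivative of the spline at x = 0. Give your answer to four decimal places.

Put σ_i = S'' at the i-th knot. Here h = (2, 2, 2, 2) and Δ = (1/2, -1/2, 3/2, 0), so the interior equations h_(i-1)·σ_(i-1) + 2(h_(i-1)+h_i)·σ_i + h_i·σ_(i+1) = 6(Δ_i − Δ_(i-1)) read
  2·σ_0 + 8·σ_1 + 2·σ_2 = 6(Δ_1 - Δ_0) = -6
  2·σ_1 + 8·σ_2 + 2·σ_3 = 6(Δ_2 - Δ_1) = 12
  2·σ_2 + 8·σ_3 + 2·σ_4 = 6(Δ_3 - Δ_2) = -9
Clamped end conditions give two more equations: 2h_0·σ_0 + h_0·σ_1 = 6(Δ_0 - S'(0)) = 12 and h_3·σ_3 + 2h_3·σ_4 = 6(S'(8) - Δ_3) = -18.
Hence σ_0 = 117/28, σ_1 = -33/14, σ_2 = 9/4, σ_3 = -9/14, σ_4 = -117/28.

4.1786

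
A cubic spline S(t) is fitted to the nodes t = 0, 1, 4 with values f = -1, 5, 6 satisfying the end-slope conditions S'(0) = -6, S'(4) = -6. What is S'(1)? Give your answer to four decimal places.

Put M_i = S'' at the i-th knot. Here h = (1, 3) and Δ = (6, 1/3), so the interior equations h_(i-1)·M_(i-1) + 2(h_(i-1)+h_i)·M_i + h_i·M_(i+1) = 6(Δ_i − Δ_(i-1)) read
  1·M_0 + 8·M_1 + 3·M_2 = 6(Δ_1 - Δ_0) = -34
Clamped end conditions give two more equations: 2h_0·M_0 + h_0·M_1 = 6(Δ_0 - S'(0)) = 72 and h_1·M_1 + 2h_1·M_2 = 6(S'(4) - Δ_1) = -38.
Solving the tridiagonal system: M_0 = 161/4, M_1 = -17/2, M_2 = -25/12.
On [1, 4], S'(t) = b_1 + 2c_1·(t - 1) + 3d_1·(t - 1)² with b_1 = Δ_1 - h_1(2M_1 + M_2)/6 = 79/8, c_1 = M_1/2 = -17/4, d_1 = (M_2 - M_1)/(6h_1) = 77/216. So S'(1) = 79/8.

9.8750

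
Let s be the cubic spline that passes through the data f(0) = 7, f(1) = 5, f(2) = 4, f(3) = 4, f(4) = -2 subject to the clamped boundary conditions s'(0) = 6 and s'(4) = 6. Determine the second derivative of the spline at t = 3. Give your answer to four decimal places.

With M_i denoting the second derivative at x_i, h_i = 1, 1, 1, 1, and Δ_i = (y_(i+1) − y_i)/h_i = -2, -1, 0, -6:
  1·M_0 + 4·M_1 + 1·M_2 = 6(Δ_1 - Δ_0) = 6
  1·M_1 + 4·M_2 + 1·M_3 = 6(Δ_2 - Δ_1) = 6
  1·M_2 + 4·M_3 + 1·M_4 = 6(Δ_3 - Δ_2) = -36
Clamped end conditions give two more equations: 2h_0·M_0 + h_0·M_1 = 6(Δ_0 - s'(0)) = -48 and h_3·M_3 + 2h_3·M_4 = 6(s'(4) - Δ_3) = 72.
Solving the tridiagonal system: M_0 = -771/28, M_1 = 99/14, M_2 = 21/4, M_3 = -309/14, M_4 = 1317/28.

-22.0714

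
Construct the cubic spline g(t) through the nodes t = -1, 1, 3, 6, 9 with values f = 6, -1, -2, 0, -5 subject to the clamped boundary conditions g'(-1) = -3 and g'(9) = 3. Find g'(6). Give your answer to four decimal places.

Write M_i for g''(x_i). With h_i = 2, 2, 3, 3 and divided differences Δ_i = -7/2, -1/2, 2/3, -5/3, the continuity of g' gives the tridiagonal system
  2·M_0 + 8·M_1 + 2·M_2 = 6(Δ_1 - Δ_0) = 18
  2·M_1 + 10·M_2 + 3·M_3 = 6(Δ_2 - Δ_1) = 7
  3·M_2 + 12·M_3 + 3·M_4 = 6(Δ_3 - Δ_2) = -14
Clamped end conditions give two more equations: 2h_0·M_0 + h_0·M_1 = 6(Δ_0 - g'(-1)) = -3 and h_3·M_3 + 2h_3·M_4 = 6(g'(9) - Δ_3) = 28.
Forward elimination and back-substitution give M_0 = -139/70, M_1 = 173/70, M_2 = 11/10, M_3 = -313/105, M_4 = 431/70.
On [6, 9], g'(t) = b_3 + 2c_3·(t - 6) + 3d_3·(t - 6)² with b_3 = Δ_3 - h_3(2M_3 + M_4)/6 = -247/140, c_3 = M_3/2 = -313/210, d_3 = (M_4 - M_3)/(6h_3) = 1919/3780. So g'(6) = -247/140.

-1.7643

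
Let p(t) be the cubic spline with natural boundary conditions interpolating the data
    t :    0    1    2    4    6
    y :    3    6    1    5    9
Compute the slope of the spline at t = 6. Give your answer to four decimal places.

With σ_i denoting the second derivative at x_i, h_i = 1, 1, 2, 2, and Δ_i = (y_(i+1) − y_i)/h_i = 3, -5, 2, 2:
  1·σ_0 + 4·σ_1 + 1·σ_2 = 6(Δ_1 - Δ_0) = -48
  1·σ_1 + 6·σ_2 + 2·σ_3 = 6(Δ_2 - Δ_1) = 42
  2·σ_2 + 8·σ_3 + 2·σ_4 = 6(Δ_3 - Δ_2) = 0
Natural end conditions: σ_0 = σ_4 = 0.
Forward elimination and back-substitution give σ_0 = 0, σ_1 = -102/7, σ_2 = 72/7, σ_3 = -18/7, σ_4 = 0.
On [4, 6], p'(t) = b_3 + 2c_3·(t - 4) + 3d_3·(t - 4)² with b_3 = Δ_3 - h_3(2σ_3 + σ_4)/6 = 26/7, c_3 = σ_3/2 = -9/7, d_3 = (σ_4 - σ_3)/(6h_3) = 3/14. So p'(6) = 8/7.

1.1429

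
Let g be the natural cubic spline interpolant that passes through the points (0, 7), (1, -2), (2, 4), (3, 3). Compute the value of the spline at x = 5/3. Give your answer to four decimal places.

Put M_i = g'' at the i-th knot. Here h = (1, 1, 1) and Δ = (-9, 6, -1), so the interior equations h_(i-1)·M_(i-1) + 2(h_(i-1)+h_i)·M_i + h_i·M_(i+1) = 6(Δ_i − Δ_(i-1)) read
  1·M_0 + 4·M_1 + 1·M_2 = 6(Δ_1 - Δ_0) = 90
  1·M_1 + 4·M_2 + 1·M_3 = 6(Δ_2 - Δ_1) = -42
Natural end conditions: M_0 = M_3 = 0.
Hence M_0 = 0, M_1 = 134/5, M_2 = -86/5, M_3 = 0.
On [1, 2], g(x) = -2 - 1/15·(x - 1) + 67/5·(x - 1)² - 22/3·(x - 1)³.
With (x - 1) = 2/3: g(5/3) = 704/405.

1.7383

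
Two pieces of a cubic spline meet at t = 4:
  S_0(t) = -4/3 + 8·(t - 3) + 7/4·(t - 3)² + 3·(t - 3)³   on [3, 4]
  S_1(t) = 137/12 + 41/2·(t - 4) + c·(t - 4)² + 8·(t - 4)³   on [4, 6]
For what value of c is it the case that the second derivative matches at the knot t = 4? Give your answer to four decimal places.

10.7500

S_0''(t) = 7/2 + 18·(t - 3), so S_0''(4) = 43/2. On the right, S_1''(4) = 2c, so c = 43/4.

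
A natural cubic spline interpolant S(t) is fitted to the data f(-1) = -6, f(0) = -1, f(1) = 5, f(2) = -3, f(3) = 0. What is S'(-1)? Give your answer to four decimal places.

3.5357

With m_i denoting the second derivative at x_i, h_i = 1, 1, 1, 1, and Δ_i = (y_(i+1) − y_i)/h_i = 5, 6, -8, 3:
  1·m_0 + 4·m_1 + 1·m_2 = 6(Δ_1 - Δ_0) = 6
  1·m_1 + 4·m_2 + 1·m_3 = 6(Δ_2 - Δ_1) = -84
  1·m_2 + 4·m_3 + 1·m_4 = 6(Δ_3 - Δ_2) = 66
Natural end conditions: m_0 = m_4 = 0.
Solving: m_0 = 0, m_1 = 123/14, m_2 = -204/7, m_3 = 333/14, m_4 = 0.
On [-1, 0], S'(t) = b_0 + 2c_0·(t + 1) + 3d_0·(t + 1)² with b_0 = Δ_0 - h_0(2m_0 + m_1)/6 = 99/28, c_0 = m_0/2 = 0, d_0 = (m_1 - m_0)/(6h_0) = 41/28. So S'(-1) = 99/28.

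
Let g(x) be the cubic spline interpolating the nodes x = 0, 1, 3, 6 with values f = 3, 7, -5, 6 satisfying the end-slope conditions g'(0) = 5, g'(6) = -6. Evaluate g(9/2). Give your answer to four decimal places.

2.0395

Write σ_i for g''(x_i). With h_i = 1, 2, 3 and divided differences Δ_i = 4, -6, 11/3, the continuity of g' gives the tridiagonal system
  1·σ_0 + 6·σ_1 + 2·σ_2 = 6(Δ_1 - Δ_0) = -60
  2·σ_1 + 10·σ_2 + 3·σ_3 = 6(Δ_2 - Δ_1) = 58
Clamped end conditions give two more equations: 2h_0·σ_0 + h_0·σ_1 = 6(Δ_0 - g'(0)) = -6 and h_2·σ_2 + 2h_2·σ_3 = 6(g'(6) - Δ_2) = -58.
Forward elimination and back-substitution give σ_0 = 268/57, σ_1 = -878/57, σ_2 = 790/57, σ_3 = -946/57.
On [3, 6], g(x) = -5 - 36/19·(x - 3) + 395/57·(x - 3)² - 868/513·(x - 3)³.
With (x - 3) = 3/2: g(9/2) = 155/76.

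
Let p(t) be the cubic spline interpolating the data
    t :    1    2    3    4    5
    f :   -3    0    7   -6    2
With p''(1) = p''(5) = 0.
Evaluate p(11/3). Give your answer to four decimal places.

-2.0833

With σ_i denoting the second derivative at x_i, h_i = 1, 1, 1, 1, and Δ_i = (y_(i+1) − y_i)/h_i = 3, 7, -13, 8:
  1·σ_0 + 4·σ_1 + 1·σ_2 = 6(Δ_1 - Δ_0) = 24
  1·σ_1 + 4·σ_2 + 1·σ_3 = 6(Δ_2 - Δ_1) = -120
  1·σ_2 + 4·σ_3 + 1·σ_4 = 6(Δ_3 - Δ_2) = 126
Natural end conditions: σ_0 = σ_4 = 0.
Solving the tridiagonal system: σ_0 = 0, σ_1 = 69/4, σ_2 = -45, σ_3 = 171/4, σ_4 = 0.
On [3, 4], p(t) = 7 - 41/8·(t - 3) - 45/2·(t - 3)² + 117/8·(t - 3)³.
With (t - 3) = 2/3: p(11/3) = -25/12.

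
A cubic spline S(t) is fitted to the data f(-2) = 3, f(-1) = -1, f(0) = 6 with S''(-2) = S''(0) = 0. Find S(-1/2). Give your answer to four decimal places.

Put σ_i = S'' at the i-th knot. Here h = (1, 1) and Δ = (-4, 7), so the interior equations h_(i-1)·σ_(i-1) + 2(h_(i-1)+h_i)·σ_i + h_i·σ_(i+1) = 6(Δ_i − Δ_(i-1)) read
  1·σ_0 + 4·σ_1 + 1·σ_2 = 6(Δ_1 - Δ_0) = 66
Natural end conditions: σ_0 = σ_2 = 0.
Solving: σ_0 = 0, σ_1 = 33/2, σ_2 = 0.
On [-1, 0], S(t) = -1 + 3/2·(t + 1) + 33/4·(t + 1)² - 11/4·(t + 1)³.
With (t + 1) = 1/2: S(-1/2) = 47/32.

1.4688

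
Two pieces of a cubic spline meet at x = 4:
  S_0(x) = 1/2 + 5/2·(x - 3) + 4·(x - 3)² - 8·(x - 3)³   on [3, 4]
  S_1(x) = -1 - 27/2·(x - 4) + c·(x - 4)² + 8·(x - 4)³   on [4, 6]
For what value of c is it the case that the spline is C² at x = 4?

S_0''(x) = 8 - 48·(x - 3), so S_0''(4) = -40. On the right, S_1''(4) = 2c, so c = -20.

-20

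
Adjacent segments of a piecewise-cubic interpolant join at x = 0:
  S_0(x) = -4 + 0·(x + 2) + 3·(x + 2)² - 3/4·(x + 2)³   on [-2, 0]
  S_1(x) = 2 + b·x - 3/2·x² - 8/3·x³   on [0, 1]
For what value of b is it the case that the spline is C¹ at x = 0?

S_0'(x) = 0 + 6·(x + 2) - 9/4·(x + 2)², so S_0'(0) = 3. On the right, S_1'(0) = b, so b = 3.

3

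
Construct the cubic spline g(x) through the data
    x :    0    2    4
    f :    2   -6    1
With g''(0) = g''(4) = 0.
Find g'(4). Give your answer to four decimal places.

With σ_i denoting the second derivative at x_i, h_i = 2, 2, and Δ_i = (y_(i+1) − y_i)/h_i = -4, 7/2:
  2·σ_0 + 8·σ_1 + 2·σ_2 = 6(Δ_1 - Δ_0) = 45
Natural end conditions: σ_0 = σ_2 = 0.
Solving: σ_0 = 0, σ_1 = 45/8, σ_2 = 0.
On [2, 4], g'(x) = b_1 + 2c_1·(x - 2) + 3d_1·(x - 2)² with b_1 = Δ_1 - h_1(2σ_1 + σ_2)/6 = -1/4, c_1 = σ_1/2 = 45/16, d_1 = (σ_2 - σ_1)/(6h_1) = -15/32. So g'(4) = 43/8.

5.3750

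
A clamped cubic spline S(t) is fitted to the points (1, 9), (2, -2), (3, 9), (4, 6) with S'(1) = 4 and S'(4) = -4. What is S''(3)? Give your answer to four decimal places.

-40.9333

Let m_i = S''(x_i). Step sizes h_i = 1, 1, 1; slopes of the chords Δ_i = (y_(i+1) - y_i)/h_i = -11, 11, -3.
  1·m_0 + 4·m_1 + 1·m_2 = 6(Δ_1 - Δ_0) = 132
  1·m_1 + 4·m_2 + 1·m_3 = 6(Δ_2 - Δ_1) = -84
Clamped end conditions give two more equations: 2h_0·m_0 + h_0·m_1 = 6(Δ_0 - S'(1)) = -90 and h_2·m_2 + 2h_2·m_3 = 6(S'(4) - Δ_2) = -6.
Solving the tridiagonal system: m_0 = -1142/15, m_1 = 934/15, m_2 = -614/15, m_3 = 262/15.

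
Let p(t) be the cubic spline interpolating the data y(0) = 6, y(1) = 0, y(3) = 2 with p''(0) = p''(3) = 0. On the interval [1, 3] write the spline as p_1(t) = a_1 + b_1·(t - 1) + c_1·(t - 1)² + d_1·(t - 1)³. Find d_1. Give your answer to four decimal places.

-0.5833

Let σ_i = p''(x_i). Step sizes h_i = 1, 2; slopes of the chords Δ_i = (y_(i+1) - y_i)/h_i = -6, 1.
  1·σ_0 + 6·σ_1 + 2·σ_2 = 6(Δ_1 - Δ_0) = 42
Natural end conditions: σ_0 = σ_2 = 0.
Solving: σ_0 = 0, σ_1 = 7, σ_2 = 0.
On [1, 3], with p_1(t) = a_1 + b_1·(t - 1) + c_1·(t - 1)² + d_1·(t - 1)³: c_1 = σ_1/2 = 7/2, d_1 = (σ_2 - σ_1)/(6h_1) = -7/12, b_1 = Δ_1 - h_1(2σ_1 + σ_2)/6 = -11/3.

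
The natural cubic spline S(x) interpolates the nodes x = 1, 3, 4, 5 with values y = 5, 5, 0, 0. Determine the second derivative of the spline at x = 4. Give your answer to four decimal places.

Write m_i for S''(x_i). With h_i = 2, 1, 1 and divided differences Δ_i = 0, -5, 0, the continuity of S' gives the tridiagonal system
  2·m_0 + 6·m_1 + 1·m_2 = 6(Δ_1 - Δ_0) = -30
  1·m_1 + 4·m_2 + 1·m_3 = 6(Δ_2 - Δ_1) = 30
Natural end conditions: m_0 = m_3 = 0.
Forward elimination and back-substitution give m_0 = 0, m_1 = -150/23, m_2 = 210/23, m_3 = 0.

9.1304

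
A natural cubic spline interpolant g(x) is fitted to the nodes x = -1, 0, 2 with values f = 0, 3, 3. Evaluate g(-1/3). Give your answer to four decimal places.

2.1852

With m_i denoting the second derivative at x_i, h_i = 1, 2, and Δ_i = (y_(i+1) − y_i)/h_i = 3, 0:
  1·m_0 + 6·m_1 + 2·m_2 = 6(Δ_1 - Δ_0) = -18
Natural end conditions: m_0 = m_2 = 0.
Hence m_0 = 0, m_1 = -3, m_2 = 0.
On [-1, 0], g(x) = 0 + 7/2·(x + 1) + 0·(x + 1)² - 1/2·(x + 1)³.
With (x + 1) = 2/3: g(-1/3) = 59/27.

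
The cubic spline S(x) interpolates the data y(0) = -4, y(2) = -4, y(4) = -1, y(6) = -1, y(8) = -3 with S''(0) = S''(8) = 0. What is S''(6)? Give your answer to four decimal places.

-0.4018

Let M_i = S''(x_i). Step sizes h_i = 2, 2, 2, 2; slopes of the chords Δ_i = (y_(i+1) - y_i)/h_i = 0, 3/2, 0, -1.
  2·M_0 + 8·M_1 + 2·M_2 = 6(Δ_1 - Δ_0) = 9
  2·M_1 + 8·M_2 + 2·M_3 = 6(Δ_2 - Δ_1) = -9
  2·M_2 + 8·M_3 + 2·M_4 = 6(Δ_3 - Δ_2) = -6
Natural end conditions: M_0 = M_4 = 0.
Solving: M_0 = 0, M_1 = 165/112, M_2 = -39/28, M_3 = -45/112, M_4 = 0.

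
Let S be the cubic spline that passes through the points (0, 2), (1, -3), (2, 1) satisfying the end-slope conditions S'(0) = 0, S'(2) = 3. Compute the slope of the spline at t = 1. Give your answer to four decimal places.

Write σ_i for S''(x_i). With h_i = 1, 1 and divided differences Δ_i = -5, 4, the continuity of S' gives the tridiagonal system
  1·σ_0 + 4·σ_1 + 1·σ_2 = 6(Δ_1 - Δ_0) = 54
Clamped end conditions give two more equations: 2h_0·σ_0 + h_0·σ_1 = 6(Δ_0 - S'(0)) = -30 and h_1·σ_1 + 2h_1·σ_2 = 6(S'(2) - Δ_1) = -6.
Solving the tridiagonal system: σ_0 = -27, σ_1 = 24, σ_2 = -15.
On [1, 2], S'(t) = b_1 + 2c_1·(t - 1) + 3d_1·(t - 1)² with b_1 = Δ_1 - h_1(2σ_1 + σ_2)/6 = -3/2, c_1 = σ_1/2 = 12, d_1 = (σ_2 - σ_1)/(6h_1) = -13/2. So S'(1) = -3/2.

-1.5000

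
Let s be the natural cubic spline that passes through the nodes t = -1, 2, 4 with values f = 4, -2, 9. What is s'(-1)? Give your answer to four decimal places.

-4.2500

Write σ_i for s''(x_i). With h_i = 3, 2 and divided differences Δ_i = -2, 11/2, the continuity of s' gives the tridiagonal system
  3·σ_0 + 10·σ_1 + 2·σ_2 = 6(Δ_1 - Δ_0) = 45
Natural end conditions: σ_0 = σ_2 = 0.
Hence σ_0 = 0, σ_1 = 9/2, σ_2 = 0.
On [-1, 2], s'(t) = b_0 + 2c_0·(t + 1) + 3d_0·(t + 1)² with b_0 = Δ_0 - h_0(2σ_0 + σ_1)/6 = -17/4, c_0 = σ_0/2 = 0, d_0 = (σ_1 - σ_0)/(6h_0) = 1/4. So s'(-1) = -17/4.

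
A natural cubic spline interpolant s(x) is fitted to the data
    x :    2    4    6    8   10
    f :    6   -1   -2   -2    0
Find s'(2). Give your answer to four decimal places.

-4.2857

Let M_i = s''(x_i). Step sizes h_i = 2, 2, 2, 2; slopes of the chords Δ_i = (y_(i+1) - y_i)/h_i = -7/2, -1/2, 0, 1.
  2·M_0 + 8·M_1 + 2·M_2 = 6(Δ_1 - Δ_0) = 18
  2·M_1 + 8·M_2 + 2·M_3 = 6(Δ_2 - Δ_1) = 3
  2·M_2 + 8·M_3 + 2·M_4 = 6(Δ_3 - Δ_2) = 6
Natural end conditions: M_0 = M_4 = 0.
Solving: M_0 = 0, M_1 = 33/14, M_2 = -3/7, M_3 = 6/7, M_4 = 0.
On [2, 4], s'(x) = b_0 + 2c_0·(x - 2) + 3d_0·(x - 2)² with b_0 = Δ_0 - h_0(2M_0 + M_1)/6 = -30/7, c_0 = M_0/2 = 0, d_0 = (M_1 - M_0)/(6h_0) = 11/56. So s'(2) = -30/7.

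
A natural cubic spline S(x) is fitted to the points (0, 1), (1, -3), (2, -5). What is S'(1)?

-3

Let M_i = S''(x_i). Step sizes h_i = 1, 1; slopes of the chords Δ_i = (y_(i+1) - y_i)/h_i = -4, -2.
  1·M_0 + 4·M_1 + 1·M_2 = 6(Δ_1 - Δ_0) = 12
Natural end conditions: M_0 = M_2 = 0.
Solving: M_0 = 0, M_1 = 3, M_2 = 0.
On [1, 2], S'(x) = b_1 + 2c_1·(x - 1) + 3d_1·(x - 1)² with b_1 = Δ_1 - h_1(2M_1 + M_2)/6 = -3, c_1 = M_1/2 = 3/2, d_1 = (M_2 - M_1)/(6h_1) = -1/2. So S'(1) = -3.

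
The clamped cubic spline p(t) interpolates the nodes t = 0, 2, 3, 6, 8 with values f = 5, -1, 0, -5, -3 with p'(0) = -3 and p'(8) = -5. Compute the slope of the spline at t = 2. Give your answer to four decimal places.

Put M_i = p'' at the i-th knot. Here h = (2, 1, 3, 2) and Δ = (-3, 1, -5/3, 1), so the interior equations h_(i-1)·M_(i-1) + 2(h_(i-1)+h_i)·M_i + h_i·M_(i+1) = 6(Δ_i − Δ_(i-1)) read
  2·M_0 + 6·M_1 + 1·M_2 = 6(Δ_1 - Δ_0) = 24
  1·M_1 + 8·M_2 + 3·M_3 = 6(Δ_2 - Δ_1) = -16
  3·M_2 + 10·M_3 + 2·M_4 = 6(Δ_3 - Δ_2) = 16
Clamped end conditions give two more equations: 2h_0·M_0 + h_0·M_1 = 6(Δ_0 - p'(0)) = 0 and h_3·M_3 + 2h_3·M_4 = 6(p'(8) - Δ_3) = -36.
Forward elimination and back-substitution give M_0 = -293/102, M_1 = 293/51, M_2 = -241/51, M_3 = 91/17, M_4 = -397/34.
On [2, 3], p'(t) = b_1 + 2c_1·(t - 2) + 3d_1·(t - 2)² with b_1 = Δ_1 - h_1(2M_1 + M_2)/6 = -13/102, c_1 = M_1/2 = 293/102, d_1 = (M_2 - M_1)/(6h_1) = -89/51. So p'(2) = -13/102.

-0.1275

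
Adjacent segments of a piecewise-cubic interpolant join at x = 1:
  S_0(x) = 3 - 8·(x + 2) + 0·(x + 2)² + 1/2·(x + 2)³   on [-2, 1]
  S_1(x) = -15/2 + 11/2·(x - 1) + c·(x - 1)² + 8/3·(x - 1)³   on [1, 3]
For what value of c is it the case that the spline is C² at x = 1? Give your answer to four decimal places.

S_0''(x) = 0 + 3·(x + 2), so S_0''(1) = 9. On the right, S_1''(1) = 2c, so c = 9/2.

4.5000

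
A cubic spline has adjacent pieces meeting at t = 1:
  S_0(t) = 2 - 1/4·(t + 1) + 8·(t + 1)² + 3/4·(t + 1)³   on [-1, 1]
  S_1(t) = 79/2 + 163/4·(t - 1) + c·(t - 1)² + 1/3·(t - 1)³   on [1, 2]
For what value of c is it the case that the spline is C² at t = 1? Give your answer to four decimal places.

S_0''(t) = 16 + 9/2·(t + 1), so S_0''(1) = 25. On the right, S_1''(1) = 2c, so c = 25/2.

12.5000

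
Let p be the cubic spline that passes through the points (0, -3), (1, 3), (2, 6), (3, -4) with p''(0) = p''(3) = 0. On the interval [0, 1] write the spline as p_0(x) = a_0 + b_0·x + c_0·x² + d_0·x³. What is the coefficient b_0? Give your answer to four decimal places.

Put M_i = p'' at the i-th knot. Here h = (1, 1, 1) and Δ = (6, 3, -10), so the interior equations h_(i-1)·M_(i-1) + 2(h_(i-1)+h_i)·M_i + h_i·M_(i+1) = 6(Δ_i − Δ_(i-1)) read
  1·M_0 + 4·M_1 + 1·M_2 = 6(Δ_1 - Δ_0) = -18
  1·M_1 + 4·M_2 + 1·M_3 = 6(Δ_2 - Δ_1) = -78
Natural end conditions: M_0 = M_3 = 0.
Solving the tridiagonal system: M_0 = 0, M_1 = 2/5, M_2 = -98/5, M_3 = 0.
On [0, 1], with p_0(x) = a_0 + b_0·x + c_0·x² + d_0·x³: c_0 = M_0/2 = 0, d_0 = (M_1 - M_0)/(6h_0) = 1/15, b_0 = Δ_0 - h_0(2M_0 + M_1)/6 = 89/15.

5.9333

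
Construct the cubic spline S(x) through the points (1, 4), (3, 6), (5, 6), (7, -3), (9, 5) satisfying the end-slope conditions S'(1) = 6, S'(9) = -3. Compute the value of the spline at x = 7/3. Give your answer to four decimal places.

With M_i denoting the second derivative at x_i, h_i = 2, 2, 2, 2, and Δ_i = (y_(i+1) − y_i)/h_i = 1, 0, -9/2, 4:
  2·M_0 + 8·M_1 + 2·M_2 = 6(Δ_1 - Δ_0) = -6
  2·M_1 + 8·M_2 + 2·M_3 = 6(Δ_2 - Δ_1) = -27
  2·M_2 + 8·M_3 + 2·M_4 = 6(Δ_3 - Δ_2) = 51
Clamped end conditions give two more equations: 2h_0·M_0 + h_0·M_1 = 6(Δ_0 - S'(1)) = -30 and h_3·M_3 + 2h_3·M_4 = 6(S'(9) - Δ_3) = -42.
Hence M_0 = -147/16, M_1 = 27/8, M_2 = -117/16, M_3 = 99/8, M_4 = -267/16.
On [1, 3], S(x) = 4 + 6·(x - 1) - 147/32·(x - 1)² + 67/64·(x - 1)³.
With (x - 1) = 4/3: S(7/3) = 341/54.

6.3148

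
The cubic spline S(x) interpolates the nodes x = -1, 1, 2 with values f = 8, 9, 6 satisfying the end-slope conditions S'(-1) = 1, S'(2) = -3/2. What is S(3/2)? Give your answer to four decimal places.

7.3854

With σ_i denoting the second derivative at x_i, h_i = 2, 1, and Δ_i = (y_(i+1) − y_i)/h_i = 1/2, -3:
  2·σ_0 + 6·σ_1 + 1·σ_2 = 6(Δ_1 - Δ_0) = -21
Clamped end conditions give two more equations: 2h_0·σ_0 + h_0·σ_1 = 6(Δ_0 - S'(-1)) = -3 and h_1·σ_1 + 2h_1·σ_2 = 6(S'(2) - Δ_1) = 9.
Forward elimination and back-substitution give σ_0 = 23/12, σ_1 = -16/3, σ_2 = 43/6.
On [1, 2], S(x) = 9 - 29/12·(x - 1) - 8/3·(x - 1)² + 25/12·(x - 1)³.
With (x - 1) = 1/2: S(3/2) = 709/96.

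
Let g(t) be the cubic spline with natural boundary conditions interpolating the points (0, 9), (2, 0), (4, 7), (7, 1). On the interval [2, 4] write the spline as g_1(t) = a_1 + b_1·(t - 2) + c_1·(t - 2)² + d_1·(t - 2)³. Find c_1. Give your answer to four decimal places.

Put M_i = g'' at the i-th knot. Here h = (2, 2, 3) and Δ = (-9/2, 7/2, -2), so the interior equations h_(i-1)·M_(i-1) + 2(h_(i-1)+h_i)·M_i + h_i·M_(i+1) = 6(Δ_i − Δ_(i-1)) read
  2·M_0 + 8·M_1 + 2·M_2 = 6(Δ_1 - Δ_0) = 48
  2·M_1 + 10·M_2 + 3·M_3 = 6(Δ_2 - Δ_1) = -33
Natural end conditions: M_0 = M_3 = 0.
Forward elimination and back-substitution give M_0 = 0, M_1 = 273/38, M_2 = -90/19, M_3 = 0.
On [2, 4], with g_1(t) = a_1 + b_1·(t - 2) + c_1·(t - 2)² + d_1·(t - 2)³: c_1 = M_1/2 = 273/76, d_1 = (M_2 - M_1)/(6h_1) = -151/152, b_1 = Δ_1 - h_1(2M_1 + M_2)/6 = 11/38.

3.5921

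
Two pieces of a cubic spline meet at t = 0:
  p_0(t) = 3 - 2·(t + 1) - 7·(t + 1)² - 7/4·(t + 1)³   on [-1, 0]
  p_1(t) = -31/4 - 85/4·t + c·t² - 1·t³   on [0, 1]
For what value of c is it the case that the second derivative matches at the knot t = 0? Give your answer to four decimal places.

p_0''(t) = -14 - 21/2·(t + 1), so p_0''(0) = -49/2. On the right, p_1''(0) = 2c, so c = -49/4.

-12.2500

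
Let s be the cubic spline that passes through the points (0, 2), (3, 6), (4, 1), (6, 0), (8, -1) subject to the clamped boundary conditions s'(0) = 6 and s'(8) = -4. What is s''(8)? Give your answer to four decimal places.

-5.2500

Write σ_i for s''(x_i). With h_i = 3, 1, 2, 2 and divided differences Δ_i = 4/3, -5, -1/2, -1/2, the continuity of s' gives the tridiagonal system
  3·σ_0 + 8·σ_1 + 1·σ_2 = 6(Δ_1 - Δ_0) = -38
  1·σ_1 + 6·σ_2 + 2·σ_3 = 6(Δ_2 - Δ_1) = 27
  2·σ_2 + 8·σ_3 + 2·σ_4 = 6(Δ_3 - Δ_2) = 0
Clamped end conditions give two more equations: 2h_0·σ_0 + h_0·σ_1 = 6(Δ_0 - s'(0)) = -28 and h_3·σ_3 + 2h_3·σ_4 = 6(s'(8) - Δ_3) = -21.
Solving the tridiagonal system: σ_0 = -29/12, σ_1 = -9/2, σ_2 = 21/4, σ_3 = 0, σ_4 = -21/4.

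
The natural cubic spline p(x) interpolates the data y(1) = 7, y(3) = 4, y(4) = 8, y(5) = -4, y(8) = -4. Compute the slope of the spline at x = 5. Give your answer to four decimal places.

-12.7247

Write M_i for p''(x_i). With h_i = 2, 1, 1, 3 and divided differences Δ_i = -3/2, 4, -12, 0, the continuity of p' gives the tridiagonal system
  2·M_0 + 6·M_1 + 1·M_2 = 6(Δ_1 - Δ_0) = 33
  1·M_1 + 4·M_2 + 1·M_3 = 6(Δ_2 - Δ_1) = -96
  1·M_2 + 8·M_3 + 3·M_4 = 6(Δ_3 - Δ_2) = 72
Natural end conditions: M_0 = M_4 = 0.
Hence M_0 = 0, M_1 = 1863/178, M_2 = -2652/89, M_3 = 2265/178, M_4 = 0.
On [5, 8], p'(x) = b_3 + 2c_3·(x - 5) + 3d_3·(x - 5)² with b_3 = Δ_3 - h_3(2M_3 + M_4)/6 = -2265/178, c_3 = M_3/2 = 2265/356, d_3 = (M_4 - M_3)/(6h_3) = -755/1068. So p'(5) = -2265/178.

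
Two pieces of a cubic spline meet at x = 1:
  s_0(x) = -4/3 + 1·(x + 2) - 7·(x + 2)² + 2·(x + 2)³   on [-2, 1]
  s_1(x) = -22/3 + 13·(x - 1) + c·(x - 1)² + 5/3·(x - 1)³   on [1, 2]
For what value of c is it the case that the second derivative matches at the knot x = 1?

11

s_0''(x) = -14 + 12·(x + 2), so s_0''(1) = 22. On the right, s_1''(1) = 2c, so c = 11.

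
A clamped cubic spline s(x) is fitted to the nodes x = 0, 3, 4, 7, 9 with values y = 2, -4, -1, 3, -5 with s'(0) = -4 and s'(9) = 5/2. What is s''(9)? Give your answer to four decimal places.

Put M_i = s'' at the i-th knot. Here h = (3, 1, 3, 2) and Δ = (-2, 3, 4/3, -4), so the interior equations h_(i-1)·M_(i-1) + 2(h_(i-1)+h_i)·M_i + h_i·M_(i+1) = 6(Δ_i − Δ_(i-1)) read
  3·M_0 + 8·M_1 + 1·M_2 = 6(Δ_1 - Δ_0) = 30
  1·M_1 + 8·M_2 + 3·M_3 = 6(Δ_2 - Δ_1) = -10
  3·M_2 + 10·M_3 + 2·M_4 = 6(Δ_3 - Δ_2) = -32
Clamped end conditions give two more equations: 2h_0·M_0 + h_0·M_1 = 6(Δ_0 - s'(0)) = 12 and h_3·M_3 + 2h_3·M_4 = 6(s'(9) - Δ_3) = 39.
Solving the tridiagonal system: M_0 = 103/534, M_1 = 965/267, M_2 = 271/534, M_3 = -1573/267, M_4 = 13559/1068.

12.6957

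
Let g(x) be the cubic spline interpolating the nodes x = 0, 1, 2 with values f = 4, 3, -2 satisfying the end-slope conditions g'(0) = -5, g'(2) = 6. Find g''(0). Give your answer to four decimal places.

23.5000

With m_i denoting the second derivative at x_i, h_i = 1, 1, and Δ_i = (y_(i+1) − y_i)/h_i = -1, -5:
  1·m_0 + 4·m_1 + 1·m_2 = 6(Δ_1 - Δ_0) = -24
Clamped end conditions give two more equations: 2h_0·m_0 + h_0·m_1 = 6(Δ_0 - g'(0)) = 24 and h_1·m_1 + 2h_1·m_2 = 6(g'(2) - Δ_1) = 66.
Solving: m_0 = 47/2, m_1 = -23, m_2 = 89/2.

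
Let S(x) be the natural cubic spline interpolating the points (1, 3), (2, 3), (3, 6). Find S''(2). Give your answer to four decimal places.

4.5000

With σ_i denoting the second derivative at x_i, h_i = 1, 1, and Δ_i = (y_(i+1) − y_i)/h_i = 0, 3:
  1·σ_0 + 4·σ_1 + 1·σ_2 = 6(Δ_1 - Δ_0) = 18
Natural end conditions: σ_0 = σ_2 = 0.
Hence σ_0 = 0, σ_1 = 9/2, σ_2 = 0.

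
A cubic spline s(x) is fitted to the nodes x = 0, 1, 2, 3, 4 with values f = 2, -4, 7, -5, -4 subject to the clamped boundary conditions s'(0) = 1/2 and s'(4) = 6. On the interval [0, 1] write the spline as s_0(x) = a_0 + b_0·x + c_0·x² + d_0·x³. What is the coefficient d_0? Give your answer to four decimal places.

Put M_i = s'' at the i-th knot. Here h = (1, 1, 1, 1) and Δ = (-6, 11, -12, 1), so the interior equations h_(i-1)·M_(i-1) + 2(h_(i-1)+h_i)·M_i + h_i·M_(i+1) = 6(Δ_i − Δ_(i-1)) read
  1·M_0 + 4·M_1 + 1·M_2 = 6(Δ_1 - Δ_0) = 102
  1·M_1 + 4·M_2 + 1·M_3 = 6(Δ_2 - Δ_1) = -138
  1·M_2 + 4·M_3 + 1·M_4 = 6(Δ_3 - Δ_2) = 78
Clamped end conditions give two more equations: 2h_0·M_0 + h_0·M_1 = 6(Δ_0 - s'(0)) = -39 and h_3·M_3 + 2h_3·M_4 = 6(s'(4) - Δ_3) = 30.
Solving the tridiagonal system: M_0 = -2509/56, M_1 = 1417/28, M_2 = -445/8, M_3 = 949/28, M_4 = -109/56.
On [0, 1], with s_0(x) = a_0 + b_0·x + c_0·x² + d_0·x³: c_0 = M_0/2 = -2509/112, d_0 = (M_1 - M_0)/(6h_0) = 1781/112, b_0 = Δ_0 - h_0(2M_0 + M_1)/6 = 1/2.

15.9018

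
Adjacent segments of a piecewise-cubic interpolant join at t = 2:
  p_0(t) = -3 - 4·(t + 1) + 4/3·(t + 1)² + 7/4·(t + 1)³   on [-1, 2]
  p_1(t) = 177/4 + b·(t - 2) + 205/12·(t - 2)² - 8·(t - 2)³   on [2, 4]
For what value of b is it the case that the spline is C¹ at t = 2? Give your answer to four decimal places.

p_0'(t) = -4 + 8/3·(t + 1) + 21/4·(t + 1)², so p_0'(2) = 205/4. On the right, p_1'(2) = b, so b = 205/4.

51.2500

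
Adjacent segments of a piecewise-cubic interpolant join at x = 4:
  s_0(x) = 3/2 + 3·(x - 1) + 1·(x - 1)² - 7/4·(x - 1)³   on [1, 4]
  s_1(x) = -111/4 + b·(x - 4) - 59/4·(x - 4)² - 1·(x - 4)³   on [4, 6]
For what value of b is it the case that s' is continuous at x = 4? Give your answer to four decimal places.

s_0'(x) = 3 + 2·(x - 1) - 21/4·(x - 1)², so s_0'(4) = -153/4. On the right, s_1'(4) = b, so b = -153/4.

-38.2500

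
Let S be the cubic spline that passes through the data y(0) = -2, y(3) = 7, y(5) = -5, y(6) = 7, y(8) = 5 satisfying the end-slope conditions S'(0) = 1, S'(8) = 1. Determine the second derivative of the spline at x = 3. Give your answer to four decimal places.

-13.1921

Put M_i = S'' at the i-th knot. Here h = (3, 2, 1, 2) and Δ = (3, -6, 12, -1), so the interior equations h_(i-1)·M_(i-1) + 2(h_(i-1)+h_i)·M_i + h_i·M_(i+1) = 6(Δ_i − Δ_(i-1)) read
  3·M_0 + 10·M_1 + 2·M_2 = 6(Δ_1 - Δ_0) = -54
  2·M_1 + 6·M_2 + 1·M_3 = 6(Δ_2 - Δ_1) = 108
  1·M_2 + 6·M_3 + 2·M_4 = 6(Δ_3 - Δ_2) = -78
Clamped end conditions give two more equations: 2h_0·M_0 + h_0·M_1 = 6(Δ_0 - S'(0)) = 12 and h_3·M_3 + 2h_3·M_4 = 6(S'(8) - Δ_3) = 12.
Hence M_0 = 1298/151, M_1 = -1992/151, M_2 = 3936/151, M_3 = -3324/151, M_4 = 2115/151.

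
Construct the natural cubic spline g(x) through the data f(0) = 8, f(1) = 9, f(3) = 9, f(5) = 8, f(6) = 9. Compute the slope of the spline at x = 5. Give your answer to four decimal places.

0.4333

Put σ_i = g'' at the i-th knot. Here h = (1, 2, 2, 1) and Δ = (1, 0, -1/2, 1), so the interior equations h_(i-1)·σ_(i-1) + 2(h_(i-1)+h_i)·σ_i + h_i·σ_(i+1) = 6(Δ_i − Δ_(i-1)) read
  1·σ_0 + 6·σ_1 + 2·σ_2 = 6(Δ_1 - Δ_0) = -6
  2·σ_1 + 8·σ_2 + 2·σ_3 = 6(Δ_2 - Δ_1) = -3
  2·σ_2 + 6·σ_3 + 1·σ_4 = 6(Δ_3 - Δ_2) = 9
Natural end conditions: σ_0 = σ_4 = 0.
Hence σ_0 = 0, σ_1 = -4/5, σ_2 = -3/5, σ_3 = 17/10, σ_4 = 0.
On [5, 6], g'(x) = b_3 + 2c_3·(x - 5) + 3d_3·(x - 5)² with b_3 = Δ_3 - h_3(2σ_3 + σ_4)/6 = 13/30, c_3 = σ_3/2 = 17/20, d_3 = (σ_4 - σ_3)/(6h_3) = -17/60. So g'(5) = 13/30.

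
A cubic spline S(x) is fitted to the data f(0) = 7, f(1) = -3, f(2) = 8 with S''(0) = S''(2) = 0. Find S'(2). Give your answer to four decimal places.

Write m_i for S''(x_i). With h_i = 1, 1 and divided differences Δ_i = -10, 11, the continuity of S' gives the tridiagonal system
  1·m_0 + 4·m_1 + 1·m_2 = 6(Δ_1 - Δ_0) = 126
Natural end conditions: m_0 = m_2 = 0.
Forward elimination and back-substitution give m_0 = 0, m_1 = 63/2, m_2 = 0.
On [1, 2], S'(x) = b_1 + 2c_1·(x - 1) + 3d_1·(x - 1)² with b_1 = Δ_1 - h_1(2m_1 + m_2)/6 = 1/2, c_1 = m_1/2 = 63/4, d_1 = (m_2 - m_1)/(6h_1) = -21/4. So S'(2) = 65/4.

16.2500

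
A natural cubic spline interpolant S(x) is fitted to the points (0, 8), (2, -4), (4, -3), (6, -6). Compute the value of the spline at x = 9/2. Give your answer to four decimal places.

With M_i denoting the second derivative at x_i, h_i = 2, 2, 2, and Δ_i = (y_(i+1) − y_i)/h_i = -6, 1/2, -3/2:
  2·M_0 + 8·M_1 + 2·M_2 = 6(Δ_1 - Δ_0) = 39
  2·M_1 + 8·M_2 + 2·M_3 = 6(Δ_2 - Δ_1) = -12
Natural end conditions: M_0 = M_3 = 0.
Forward elimination and back-substitution give M_0 = 0, M_1 = 28/5, M_2 = -29/10, M_3 = 0.
On [4, 6], S(x) = -3 + 13/30·(x - 4) - 29/20·(x - 4)² + 29/120·(x - 4)³.
With (x - 4) = 1/2: S(9/2) = -997/320.

-3.1156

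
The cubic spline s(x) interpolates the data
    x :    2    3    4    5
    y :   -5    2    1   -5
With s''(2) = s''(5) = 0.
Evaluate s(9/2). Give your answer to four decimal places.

Let m_i = s''(x_i). Step sizes h_i = 1, 1, 1; slopes of the chords Δ_i = (y_(i+1) - y_i)/h_i = 7, -1, -6.
  1·m_0 + 4·m_1 + 1·m_2 = 6(Δ_1 - Δ_0) = -48
  1·m_1 + 4·m_2 + 1·m_3 = 6(Δ_2 - Δ_1) = -30
Natural end conditions: m_0 = m_3 = 0.
Solving the tridiagonal system: m_0 = 0, m_1 = -54/5, m_2 = -24/5, m_3 = 0.
On [4, 5], s(x) = 1 - 22/5·(x - 4) - 12/5·(x - 4)² + 4/5·(x - 4)³.
With (x - 4) = 1/2: s(9/2) = -17/10.

-1.7000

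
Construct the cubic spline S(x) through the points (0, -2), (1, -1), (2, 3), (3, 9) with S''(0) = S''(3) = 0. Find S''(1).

4

Put M_i = S'' at the i-th knot. Here h = (1, 1, 1) and Δ = (1, 4, 6), so the interior equations h_(i-1)·M_(i-1) + 2(h_(i-1)+h_i)·M_i + h_i·M_(i+1) = 6(Δ_i − Δ_(i-1)) read
  1·M_0 + 4·M_1 + 1·M_2 = 6(Δ_1 - Δ_0) = 18
  1·M_1 + 4·M_2 + 1·M_3 = 6(Δ_2 - Δ_1) = 12
Natural end conditions: M_0 = M_3 = 0.
Forward elimination and back-substitution give M_0 = 0, M_1 = 4, M_2 = 2, M_3 = 0.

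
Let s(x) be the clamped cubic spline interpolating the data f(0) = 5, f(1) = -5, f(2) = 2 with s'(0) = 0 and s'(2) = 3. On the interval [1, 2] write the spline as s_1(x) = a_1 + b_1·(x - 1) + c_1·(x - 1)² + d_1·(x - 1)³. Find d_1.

-14

Put σ_i = s'' at the i-th knot. Here h = (1, 1) and Δ = (-10, 7), so the interior equations h_(i-1)·σ_(i-1) + 2(h_(i-1)+h_i)·σ_i + h_i·σ_(i+1) = 6(Δ_i − Δ_(i-1)) read
  1·σ_0 + 4·σ_1 + 1·σ_2 = 6(Δ_1 - Δ_0) = 102
Clamped end conditions give two more equations: 2h_0·σ_0 + h_0·σ_1 = 6(Δ_0 - s'(0)) = -60 and h_1·σ_1 + 2h_1·σ_2 = 6(s'(2) - Δ_1) = -24.
Solving: σ_0 = -54, σ_1 = 48, σ_2 = -36.
On [1, 2], with s_1(x) = a_1 + b_1·(x - 1) + c_1·(x - 1)² + d_1·(x - 1)³: c_1 = σ_1/2 = 24, d_1 = (σ_2 - σ_1)/(6h_1) = -14, b_1 = Δ_1 - h_1(2σ_1 + σ_2)/6 = -3.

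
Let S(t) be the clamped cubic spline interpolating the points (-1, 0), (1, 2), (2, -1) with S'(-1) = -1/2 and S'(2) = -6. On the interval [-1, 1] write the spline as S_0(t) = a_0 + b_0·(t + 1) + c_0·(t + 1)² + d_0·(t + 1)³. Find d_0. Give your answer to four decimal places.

Put σ_i = S'' at the i-th knot. Here h = (2, 1) and Δ = (1, -3), so the interior equations h_(i-1)·σ_(i-1) + 2(h_(i-1)+h_i)·σ_i + h_i·σ_(i+1) = 6(Δ_i − Δ_(i-1)) read
  2·σ_0 + 6·σ_1 + 1·σ_2 = 6(Δ_1 - Δ_0) = -24
Clamped end conditions give two more equations: 2h_0·σ_0 + h_0·σ_1 = 6(Δ_0 - S'(-1)) = 9 and h_1·σ_1 + 2h_1·σ_2 = 6(S'(2) - Δ_1) = -18.
Solving: σ_0 = 53/12, σ_1 = -13/3, σ_2 = -41/6.
On [-1, 1], with S_0(t) = a_0 + b_0·(t + 1) + c_0·(t + 1)² + d_0·(t + 1)³: c_0 = σ_0/2 = 53/24, d_0 = (σ_1 - σ_0)/(6h_0) = -35/48, b_0 = Δ_0 - h_0(2σ_0 + σ_1)/6 = -1/2.

-0.7292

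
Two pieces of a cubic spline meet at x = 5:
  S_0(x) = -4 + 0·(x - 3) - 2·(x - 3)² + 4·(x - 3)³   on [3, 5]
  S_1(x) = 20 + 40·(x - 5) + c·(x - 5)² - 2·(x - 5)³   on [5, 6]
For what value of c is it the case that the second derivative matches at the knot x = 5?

S_0''(x) = -4 + 24·(x - 3), so S_0''(5) = 44. On the right, S_1''(5) = 2c, so c = 22.

22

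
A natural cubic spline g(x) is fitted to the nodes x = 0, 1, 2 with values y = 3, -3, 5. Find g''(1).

21

Write m_i for g''(x_i). With h_i = 1, 1 and divided differences Δ_i = -6, 8, the continuity of g' gives the tridiagonal system
  1·m_0 + 4·m_1 + 1·m_2 = 6(Δ_1 - Δ_0) = 84
Natural end conditions: m_0 = m_2 = 0.
Solving: m_0 = 0, m_1 = 21, m_2 = 0.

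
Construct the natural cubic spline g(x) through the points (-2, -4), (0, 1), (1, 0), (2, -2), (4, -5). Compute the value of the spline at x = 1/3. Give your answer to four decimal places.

With M_i denoting the second derivative at x_i, h_i = 2, 1, 1, 2, and Δ_i = (y_(i+1) − y_i)/h_i = 5/2, -1, -2, -3/2:
  2·M_0 + 6·M_1 + 1·M_2 = 6(Δ_1 - Δ_0) = -21
  1·M_1 + 4·M_2 + 1·M_3 = 6(Δ_2 - Δ_1) = -6
  1·M_2 + 6·M_3 + 2·M_4 = 6(Δ_3 - Δ_2) = 3
Natural end conditions: M_0 = M_4 = 0.
Hence M_0 = 0, M_1 = -37/11, M_2 = -9/11, M_3 = 7/11, M_4 = 0.
On [0, 1], g(x) = 1 + 17/66·x - 37/22·x² + 14/33·x³.
With x = 1/3: g(1/3) = 815/891.

0.9147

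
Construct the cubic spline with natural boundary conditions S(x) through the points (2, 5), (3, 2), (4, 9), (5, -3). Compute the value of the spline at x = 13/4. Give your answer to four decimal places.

With M_i denoting the second derivative at x_i, h_i = 1, 1, 1, and Δ_i = (y_(i+1) − y_i)/h_i = -3, 7, -12:
  1·M_0 + 4·M_1 + 1·M_2 = 6(Δ_1 - Δ_0) = 60
  1·M_1 + 4·M_2 + 1·M_3 = 6(Δ_2 - Δ_1) = -114
Natural end conditions: M_0 = M_3 = 0.
Solving: M_0 = 0, M_1 = 118/5, M_2 = -172/5, M_3 = 0.
On [3, 4], S(x) = 2 + 73/15·(x - 3) + 59/5·(x - 3)² - 29/3·(x - 3)³.
With (x - 3) = 1/4: S(13/4) = 1217/320.

3.8031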